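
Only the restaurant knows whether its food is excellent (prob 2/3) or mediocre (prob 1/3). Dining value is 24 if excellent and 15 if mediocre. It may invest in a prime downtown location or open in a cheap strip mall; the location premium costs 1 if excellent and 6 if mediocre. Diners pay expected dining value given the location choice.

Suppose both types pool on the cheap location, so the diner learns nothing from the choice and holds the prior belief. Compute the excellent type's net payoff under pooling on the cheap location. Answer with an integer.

Pooled price premium = 2/3·24 + 1/3·15 = 21.
excellent pays no cost for the cheap location, so net payoff = 21.

21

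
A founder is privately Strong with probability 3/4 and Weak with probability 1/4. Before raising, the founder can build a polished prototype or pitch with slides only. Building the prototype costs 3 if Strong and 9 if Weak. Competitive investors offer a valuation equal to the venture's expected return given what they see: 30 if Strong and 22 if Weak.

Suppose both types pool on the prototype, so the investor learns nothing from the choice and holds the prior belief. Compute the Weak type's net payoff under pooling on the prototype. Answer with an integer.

19

Pooled valuation = 3/4·30 + 1/4·22 = 28.
Weak pays cost 9 for the prototype, so net payoff = 28 − 9 = 19.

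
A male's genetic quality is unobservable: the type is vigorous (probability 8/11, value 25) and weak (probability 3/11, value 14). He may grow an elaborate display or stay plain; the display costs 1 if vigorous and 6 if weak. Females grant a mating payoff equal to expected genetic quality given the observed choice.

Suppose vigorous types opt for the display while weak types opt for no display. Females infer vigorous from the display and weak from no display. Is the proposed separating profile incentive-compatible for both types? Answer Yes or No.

Under these beliefs, the display earns mating payoff 25 and no display earns mating payoff 14.
vigorous: the display nets 25 − 1 = 24; no display nets 14. vigorous prefers the display.
weak: the display nets 25 − 6 = 19; no display nets 14. weak would deviate to the display.
weak has a profitable deviation, so the profile is not an equilibrium.

No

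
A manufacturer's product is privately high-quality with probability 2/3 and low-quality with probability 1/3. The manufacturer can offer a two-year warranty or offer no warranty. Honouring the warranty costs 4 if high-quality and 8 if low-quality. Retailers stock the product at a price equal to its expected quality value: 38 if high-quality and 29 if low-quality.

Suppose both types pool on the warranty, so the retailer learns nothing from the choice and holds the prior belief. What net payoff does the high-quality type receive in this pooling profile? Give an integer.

31

Pooled price = 2/3·38 + 1/3·29 = 35.
high-quality pays cost 4 for the warranty, so net payoff = 35 − 4 = 31.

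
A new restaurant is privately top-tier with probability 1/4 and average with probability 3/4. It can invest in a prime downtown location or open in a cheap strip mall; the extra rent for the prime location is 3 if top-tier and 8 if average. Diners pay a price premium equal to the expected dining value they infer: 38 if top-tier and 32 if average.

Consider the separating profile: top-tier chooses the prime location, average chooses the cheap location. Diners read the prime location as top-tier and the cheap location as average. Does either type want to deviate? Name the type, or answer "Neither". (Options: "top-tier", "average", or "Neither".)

The prime location pays 38; the cheap location pays 32.
top-tier: assigned the prime location, nets 38 − 3 = 35; deviating to the cheap location nets 32.
average: assigned the cheap location, nets 32; deviating to the prime location nets 38 − 8 = 30.
Both types strictly prefer their assigned action; no profitable deviation.

Neither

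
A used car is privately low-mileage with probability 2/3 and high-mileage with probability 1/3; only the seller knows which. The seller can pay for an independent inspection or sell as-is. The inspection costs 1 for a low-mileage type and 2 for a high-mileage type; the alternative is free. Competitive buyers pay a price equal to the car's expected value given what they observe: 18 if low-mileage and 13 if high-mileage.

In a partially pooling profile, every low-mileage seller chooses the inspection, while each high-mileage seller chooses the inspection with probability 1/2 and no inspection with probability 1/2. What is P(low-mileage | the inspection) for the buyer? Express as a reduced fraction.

4/5

P(the inspection) = (2/3)·1 + (1/3)·(1/2) = 5/6.
By Bayes' rule, P(low-mileage | the inspection) = (2/3) / (5/6) = 4/5.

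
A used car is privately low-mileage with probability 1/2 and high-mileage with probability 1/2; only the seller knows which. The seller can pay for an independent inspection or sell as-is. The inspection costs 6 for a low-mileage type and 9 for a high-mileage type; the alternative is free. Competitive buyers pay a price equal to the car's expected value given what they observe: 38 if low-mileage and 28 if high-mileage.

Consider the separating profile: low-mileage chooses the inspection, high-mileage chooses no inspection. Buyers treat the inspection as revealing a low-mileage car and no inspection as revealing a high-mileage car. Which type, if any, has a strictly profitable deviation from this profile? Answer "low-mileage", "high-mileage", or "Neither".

high-mileage

The inspection pays 38; no inspection pays 28.
low-mileage: assigned the inspection, nets 38 − 6 = 32; deviating to no inspection nets 28.
high-mileage: assigned no inspection, nets 28; deviating to the inspection nets 38 − 9 = 29.
The high-mileage type gains 1 by deviating.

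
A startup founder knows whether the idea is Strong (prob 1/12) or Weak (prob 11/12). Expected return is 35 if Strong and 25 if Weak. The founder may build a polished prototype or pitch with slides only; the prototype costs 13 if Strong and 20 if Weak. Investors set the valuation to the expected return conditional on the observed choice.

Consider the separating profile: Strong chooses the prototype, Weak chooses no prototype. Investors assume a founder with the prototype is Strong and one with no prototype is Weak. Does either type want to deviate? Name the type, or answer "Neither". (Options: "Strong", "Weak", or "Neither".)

The prototype pays 35; no prototype pays 25.
Strong: assigned the prototype, nets 35 − 13 = 22; deviating to no prototype nets 25.
Weak: assigned no prototype, nets 25; deviating to the prototype nets 35 − 20 = 15.
The Strong type gains 3 by deviating.

Strong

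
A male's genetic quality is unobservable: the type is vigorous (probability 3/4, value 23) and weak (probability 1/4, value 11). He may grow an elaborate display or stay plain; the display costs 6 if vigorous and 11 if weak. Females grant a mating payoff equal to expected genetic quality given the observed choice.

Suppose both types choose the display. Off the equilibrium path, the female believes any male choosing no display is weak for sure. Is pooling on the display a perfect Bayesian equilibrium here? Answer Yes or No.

On path, the female holds the prior and pays 3/4·23 + 1/4·11 = 20. Off path (no display), believing weak, it pays 11.
vigorous: the display nets 20 − 6 = 14; no display nets 11. vigorous stays.
weak: the display nets 20 − 11 = 9; no display nets 11. weak would deviate.
A type deviates, so pooling fails.

No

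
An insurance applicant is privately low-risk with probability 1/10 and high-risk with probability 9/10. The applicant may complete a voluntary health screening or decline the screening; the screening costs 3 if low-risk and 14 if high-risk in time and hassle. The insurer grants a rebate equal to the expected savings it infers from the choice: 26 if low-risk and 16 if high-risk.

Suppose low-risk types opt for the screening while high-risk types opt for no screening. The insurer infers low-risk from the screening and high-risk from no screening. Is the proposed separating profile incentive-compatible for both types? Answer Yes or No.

Yes

Under these beliefs, the screening earns rebate 26 and no screening earns rebate 16.
low-risk: the screening nets 26 − 3 = 23; no screening nets 16. low-risk prefers the screening.
high-risk: the screening nets 26 − 14 = 12; no screening nets 16. high-risk prefers no screening.
Neither type deviates, so the separating profile is an equilibrium.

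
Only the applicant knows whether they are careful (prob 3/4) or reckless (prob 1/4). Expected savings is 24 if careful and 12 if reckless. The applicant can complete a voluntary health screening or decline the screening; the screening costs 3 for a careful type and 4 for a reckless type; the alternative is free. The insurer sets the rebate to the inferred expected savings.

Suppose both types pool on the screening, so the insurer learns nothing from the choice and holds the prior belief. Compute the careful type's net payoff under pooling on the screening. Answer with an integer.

18

Pooled rebate = 3/4·24 + 1/4·12 = 21.
careful pays cost 3 for the screening, so net payoff = 21 − 3 = 18.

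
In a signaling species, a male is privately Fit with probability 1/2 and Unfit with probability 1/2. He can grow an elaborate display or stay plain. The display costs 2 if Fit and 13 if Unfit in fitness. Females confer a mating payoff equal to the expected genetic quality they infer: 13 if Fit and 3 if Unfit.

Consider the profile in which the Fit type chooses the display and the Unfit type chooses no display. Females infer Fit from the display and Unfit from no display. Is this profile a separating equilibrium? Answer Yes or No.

Under these beliefs, the display earns mating payoff 13 and no display earns mating payoff 3.
Fit: the display nets 13 − 2 = 11; no display nets 3. Fit prefers the display.
Unfit: the display nets 13 − 13 = 0; no display nets 3. Unfit prefers no display.
Neither type deviates, so the separating profile is an equilibrium.

Yes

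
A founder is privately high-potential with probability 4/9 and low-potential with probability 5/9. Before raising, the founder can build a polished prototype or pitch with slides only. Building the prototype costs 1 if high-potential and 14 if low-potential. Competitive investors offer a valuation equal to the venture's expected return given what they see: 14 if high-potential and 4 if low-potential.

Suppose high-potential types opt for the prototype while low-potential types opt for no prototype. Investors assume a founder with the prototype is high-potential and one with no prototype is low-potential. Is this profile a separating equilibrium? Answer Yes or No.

Under these beliefs, the prototype earns valuation 14 and no prototype earns valuation 4.
high-potential: the prototype nets 14 − 1 = 13; no prototype nets 4. high-potential prefers the prototype.
low-potential: the prototype nets 14 − 14 = 0; no prototype nets 4. low-potential prefers no prototype.
Neither type deviates, so the separating profile is an equilibrium.

Yes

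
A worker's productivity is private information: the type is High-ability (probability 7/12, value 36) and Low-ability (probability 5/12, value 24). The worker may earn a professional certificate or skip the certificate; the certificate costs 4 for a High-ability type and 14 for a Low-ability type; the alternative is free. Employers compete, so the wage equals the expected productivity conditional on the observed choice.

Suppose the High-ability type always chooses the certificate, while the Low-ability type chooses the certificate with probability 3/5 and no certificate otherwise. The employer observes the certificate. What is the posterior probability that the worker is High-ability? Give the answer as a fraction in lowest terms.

P(the certificate) = (7/12)·1 + (5/12)·(3/5) = 5/6.
By Bayes' rule, P(High-ability | the certificate) = (7/12) / (5/6) = 7/10.

7/10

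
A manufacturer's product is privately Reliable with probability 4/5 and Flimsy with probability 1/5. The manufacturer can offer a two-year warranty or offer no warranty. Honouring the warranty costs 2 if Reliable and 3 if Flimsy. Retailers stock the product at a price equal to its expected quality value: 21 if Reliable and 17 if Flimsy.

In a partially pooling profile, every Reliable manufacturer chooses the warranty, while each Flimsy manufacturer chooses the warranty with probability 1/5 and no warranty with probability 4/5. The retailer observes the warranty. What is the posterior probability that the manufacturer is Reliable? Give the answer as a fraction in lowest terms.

20/21

P(the warranty) = (4/5)·1 + (1/5)·(1/5) = 21/25.
By Bayes' rule, P(Reliable | the warranty) = (4/5) / (21/25) = 20/21.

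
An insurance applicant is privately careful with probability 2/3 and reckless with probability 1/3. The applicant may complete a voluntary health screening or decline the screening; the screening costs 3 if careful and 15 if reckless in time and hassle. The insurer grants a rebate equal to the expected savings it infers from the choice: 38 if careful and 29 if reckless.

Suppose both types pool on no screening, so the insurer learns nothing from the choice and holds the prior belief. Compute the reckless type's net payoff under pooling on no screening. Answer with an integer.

Pooled rebate = 2/3·38 + 1/3·29 = 35.
reckless pays no cost for no screening, so net payoff = 35.

35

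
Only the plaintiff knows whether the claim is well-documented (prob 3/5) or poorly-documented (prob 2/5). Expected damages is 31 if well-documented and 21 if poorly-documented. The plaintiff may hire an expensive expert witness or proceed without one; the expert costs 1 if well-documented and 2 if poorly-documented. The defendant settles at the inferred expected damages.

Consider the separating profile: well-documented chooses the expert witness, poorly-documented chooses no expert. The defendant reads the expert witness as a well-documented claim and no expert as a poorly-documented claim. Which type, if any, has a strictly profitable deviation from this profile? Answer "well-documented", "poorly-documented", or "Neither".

poorly-documented

The expert witness pays 31; no expert pays 21.
well-documented: assigned the expert witness, nets 31 − 1 = 30; deviating to no expert nets 21.
poorly-documented: assigned no expert, nets 21; deviating to the expert witness nets 31 − 2 = 29.
The poorly-documented type gains 8 by deviating.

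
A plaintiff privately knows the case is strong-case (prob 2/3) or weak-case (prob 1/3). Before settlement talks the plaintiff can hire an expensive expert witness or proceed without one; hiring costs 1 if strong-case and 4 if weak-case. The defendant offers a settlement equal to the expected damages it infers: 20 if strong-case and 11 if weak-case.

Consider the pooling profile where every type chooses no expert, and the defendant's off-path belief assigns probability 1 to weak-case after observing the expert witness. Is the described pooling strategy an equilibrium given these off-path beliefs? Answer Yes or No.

On path, the defendant holds the prior and pays 2/3·20 + 1/3·11 = 17. Off path (the expert witness), believing weak-case, it pays 11.
strong-case: no expert nets 17; the expert witness nets 11 − 1 = 10. strong-case stays.
weak-case: no expert nets 17; the expert witness nets 11 − 4 = 7. weak-case stays.
No type deviates, so pooling is sustained.

Yes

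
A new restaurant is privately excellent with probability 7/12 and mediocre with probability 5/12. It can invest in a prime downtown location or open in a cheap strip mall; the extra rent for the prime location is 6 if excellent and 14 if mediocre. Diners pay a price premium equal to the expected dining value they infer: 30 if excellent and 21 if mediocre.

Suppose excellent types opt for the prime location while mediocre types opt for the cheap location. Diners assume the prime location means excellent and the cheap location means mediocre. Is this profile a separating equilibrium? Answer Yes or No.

Under these beliefs, the prime location earns price premium 30 and the cheap location earns price premium 21.
excellent: the prime location nets 30 − 6 = 24; the cheap location nets 21. excellent prefers the prime location.
mediocre: the prime location nets 30 − 14 = 16; the cheap location nets 21. mediocre prefers the cheap location.
Neither type deviates, so the separating profile is an equilibrium.

Yes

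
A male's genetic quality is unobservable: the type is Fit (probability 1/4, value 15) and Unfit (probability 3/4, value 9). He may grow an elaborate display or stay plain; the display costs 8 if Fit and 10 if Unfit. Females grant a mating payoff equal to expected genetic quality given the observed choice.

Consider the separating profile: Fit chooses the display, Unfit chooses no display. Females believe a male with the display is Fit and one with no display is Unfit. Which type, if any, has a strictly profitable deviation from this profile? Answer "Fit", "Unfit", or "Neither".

Fit

The display pays 15; no display pays 9.
Fit: assigned the display, nets 15 − 8 = 7; deviating to no display nets 9.
Unfit: assigned no display, nets 9; deviating to the display nets 15 − 10 = 5.
The Fit type gains 2 by deviating.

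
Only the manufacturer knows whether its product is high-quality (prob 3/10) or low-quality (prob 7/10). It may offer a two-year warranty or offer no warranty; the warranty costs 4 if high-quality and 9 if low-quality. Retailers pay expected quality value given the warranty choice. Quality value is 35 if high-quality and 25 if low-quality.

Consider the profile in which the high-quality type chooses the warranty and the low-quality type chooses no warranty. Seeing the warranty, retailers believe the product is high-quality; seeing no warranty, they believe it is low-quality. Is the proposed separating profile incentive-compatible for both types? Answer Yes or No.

No

Under these beliefs, the warranty earns price 35 and no warranty earns price 25.
high-quality: the warranty nets 35 − 4 = 31; no warranty nets 25. high-quality prefers the warranty.
low-quality: the warranty nets 35 − 9 = 26; no warranty nets 25. low-quality would deviate to the warranty.
low-quality has a profitable deviation, so the profile is not an equilibrium.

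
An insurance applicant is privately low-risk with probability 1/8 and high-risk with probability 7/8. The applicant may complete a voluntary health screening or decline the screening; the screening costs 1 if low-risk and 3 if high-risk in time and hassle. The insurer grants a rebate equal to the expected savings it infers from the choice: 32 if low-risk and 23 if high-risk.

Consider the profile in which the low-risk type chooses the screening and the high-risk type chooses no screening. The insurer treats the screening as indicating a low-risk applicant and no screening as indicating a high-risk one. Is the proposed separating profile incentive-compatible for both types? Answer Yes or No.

No

Under these beliefs, the screening earns rebate 32 and no screening earns rebate 23.
low-risk: the screening nets 32 − 1 = 31; no screening nets 23. low-risk prefers the screening.
high-risk: the screening nets 32 − 3 = 29; no screening nets 23. high-risk would deviate to the screening.
high-risk has a profitable deviation, so the profile is not an equilibrium.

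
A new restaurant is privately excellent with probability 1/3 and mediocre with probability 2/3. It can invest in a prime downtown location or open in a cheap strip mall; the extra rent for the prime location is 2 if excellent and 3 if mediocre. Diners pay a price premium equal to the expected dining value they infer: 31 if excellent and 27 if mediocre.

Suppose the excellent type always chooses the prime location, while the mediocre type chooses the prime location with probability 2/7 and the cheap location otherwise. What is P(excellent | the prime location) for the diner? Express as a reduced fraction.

7/11

P(the prime location) = (1/3)·1 + (2/3)·(2/7) = 11/21.
By Bayes' rule, P(excellent | the prime location) = (1/3) / (11/21) = 7/11.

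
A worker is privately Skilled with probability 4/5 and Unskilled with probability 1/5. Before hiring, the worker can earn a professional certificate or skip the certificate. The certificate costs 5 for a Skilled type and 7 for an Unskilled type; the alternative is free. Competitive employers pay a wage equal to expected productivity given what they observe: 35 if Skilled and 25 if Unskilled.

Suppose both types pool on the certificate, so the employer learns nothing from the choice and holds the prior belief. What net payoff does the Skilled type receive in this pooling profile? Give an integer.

Pooled wage = 4/5·35 + 1/5·25 = 33.
Skilled pays cost 5 for the certificate, so net payoff = 33 − 5 = 28.

28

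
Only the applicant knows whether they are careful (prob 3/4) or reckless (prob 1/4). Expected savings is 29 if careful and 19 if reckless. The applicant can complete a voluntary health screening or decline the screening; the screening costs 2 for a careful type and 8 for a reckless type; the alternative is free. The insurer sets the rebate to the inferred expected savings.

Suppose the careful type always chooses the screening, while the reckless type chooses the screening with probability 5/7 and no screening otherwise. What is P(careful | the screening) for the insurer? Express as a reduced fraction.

21/26

P(the screening) = (3/4)·1 + (1/4)·(5/7) = 13/14.
By Bayes' rule, P(careful | the screening) = (3/4) / (13/14) = 21/26.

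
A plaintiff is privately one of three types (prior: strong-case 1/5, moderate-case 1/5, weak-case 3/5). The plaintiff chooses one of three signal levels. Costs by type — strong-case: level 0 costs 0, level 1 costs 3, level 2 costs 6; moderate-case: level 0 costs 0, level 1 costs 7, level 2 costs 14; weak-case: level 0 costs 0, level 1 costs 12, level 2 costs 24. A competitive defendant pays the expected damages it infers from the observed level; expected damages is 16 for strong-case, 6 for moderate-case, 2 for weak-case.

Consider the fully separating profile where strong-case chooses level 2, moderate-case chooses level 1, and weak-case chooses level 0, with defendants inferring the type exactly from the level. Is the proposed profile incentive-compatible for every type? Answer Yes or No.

Separating settlements: level 2 → 16, level 1 → 6, level 0 → 2.
strong-case (assigned level 2): level 0: 2 − 0 = 2; level 1: 6 − 3 = 3; level 2: 16 − 6 = 10. strong-case stays.
moderate-case (assigned level 1): level 0: 2 − 0 = 2; level 1: 6 − 7 = -1; level 2: 16 − 14 = 2. moderate-case prefers level 0.
weak-case (assigned level 0): level 0: 2 − 0 = 2; level 1: 6 − 12 = -6; level 2: 16 − 24 = -8. weak-case stays.
At least one type deviates; the separating profile fails.

No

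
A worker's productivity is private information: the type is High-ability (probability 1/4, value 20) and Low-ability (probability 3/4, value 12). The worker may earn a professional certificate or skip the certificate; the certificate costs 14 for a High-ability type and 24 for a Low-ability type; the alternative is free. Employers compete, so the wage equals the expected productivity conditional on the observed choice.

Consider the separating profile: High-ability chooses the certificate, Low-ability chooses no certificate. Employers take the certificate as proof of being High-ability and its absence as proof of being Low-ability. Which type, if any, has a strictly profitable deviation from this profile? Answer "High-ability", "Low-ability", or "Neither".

High-ability

The certificate pays 20; no certificate pays 12.
High-ability: assigned the certificate, nets 20 − 14 = 6; deviating to no certificate nets 12.
Low-ability: assigned no certificate, nets 12; deviating to the certificate nets 20 − 24 = -4.
The High-ability type gains 6 by deviating.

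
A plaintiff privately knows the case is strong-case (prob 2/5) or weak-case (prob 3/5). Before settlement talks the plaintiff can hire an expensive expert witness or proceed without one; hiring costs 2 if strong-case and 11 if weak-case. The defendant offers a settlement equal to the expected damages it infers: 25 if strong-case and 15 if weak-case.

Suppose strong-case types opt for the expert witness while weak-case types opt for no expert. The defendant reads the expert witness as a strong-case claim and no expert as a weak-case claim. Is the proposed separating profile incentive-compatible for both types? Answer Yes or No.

Under these beliefs, the expert witness earns settlement 25 and no expert earns settlement 15.
strong-case: the expert witness nets 25 − 2 = 23; no expert nets 15. strong-case prefers the expert witness.
weak-case: the expert witness nets 25 − 11 = 14; no expert nets 15. weak-case prefers no expert.
Neither type deviates, so the separating profile is an equilibrium.

Yes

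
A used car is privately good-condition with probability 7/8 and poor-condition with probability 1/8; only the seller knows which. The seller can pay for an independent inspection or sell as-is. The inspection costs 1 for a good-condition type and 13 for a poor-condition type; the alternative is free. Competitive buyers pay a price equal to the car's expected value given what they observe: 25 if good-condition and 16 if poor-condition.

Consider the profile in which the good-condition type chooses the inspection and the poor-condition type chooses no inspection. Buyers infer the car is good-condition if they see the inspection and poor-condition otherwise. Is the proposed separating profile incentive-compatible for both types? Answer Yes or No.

Yes

Under these beliefs, the inspection earns price 25 and no inspection earns price 16.
good-condition: the inspection nets 25 − 1 = 24; no inspection nets 16. good-condition prefers the inspection.
poor-condition: the inspection nets 25 − 13 = 12; no inspection nets 16. poor-condition prefers no inspection.
Neither type deviates, so the separating profile is an equilibrium.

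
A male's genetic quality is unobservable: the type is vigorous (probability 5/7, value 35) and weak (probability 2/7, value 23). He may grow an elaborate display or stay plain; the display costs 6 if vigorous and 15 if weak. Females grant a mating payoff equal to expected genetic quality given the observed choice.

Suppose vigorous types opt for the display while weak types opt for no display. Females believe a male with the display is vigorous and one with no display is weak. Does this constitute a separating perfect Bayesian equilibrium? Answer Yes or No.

Yes

Under these beliefs, the display earns mating payoff 35 and no display earns mating payoff 23.
vigorous: the display nets 35 − 6 = 29; no display nets 23. vigorous prefers the display.
weak: the display nets 35 − 15 = 20; no display nets 23. weak prefers no display.
Neither type deviates, so the separating profile is an equilibrium.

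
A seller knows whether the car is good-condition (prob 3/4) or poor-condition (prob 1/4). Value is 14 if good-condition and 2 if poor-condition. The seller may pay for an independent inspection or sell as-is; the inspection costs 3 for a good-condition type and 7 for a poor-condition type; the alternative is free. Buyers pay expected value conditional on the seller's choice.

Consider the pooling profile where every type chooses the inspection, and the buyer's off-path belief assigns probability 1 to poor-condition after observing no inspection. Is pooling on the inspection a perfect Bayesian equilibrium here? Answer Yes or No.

Yes

On path, the buyer holds the prior and pays 3/4·14 + 1/4·2 = 11. Off path (no inspection), believing poor-condition, it pays 2.
good-condition: the inspection nets 11 − 3 = 8; no inspection nets 2. good-condition stays.
poor-condition: the inspection nets 11 − 7 = 4; no inspection nets 2. poor-condition stays.
No type deviates, so pooling is sustained.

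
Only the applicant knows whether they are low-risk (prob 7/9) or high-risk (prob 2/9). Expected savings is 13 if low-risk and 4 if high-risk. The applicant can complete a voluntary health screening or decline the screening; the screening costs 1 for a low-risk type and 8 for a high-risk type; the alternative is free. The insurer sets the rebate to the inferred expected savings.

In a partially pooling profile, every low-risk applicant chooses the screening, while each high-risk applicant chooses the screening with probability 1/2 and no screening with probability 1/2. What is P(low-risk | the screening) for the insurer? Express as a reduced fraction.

7/8

P(the screening) = (7/9)·1 + (2/9)·(1/2) = 8/9.
By Bayes' rule, P(low-risk | the screening) = (7/9) / (8/9) = 7/8.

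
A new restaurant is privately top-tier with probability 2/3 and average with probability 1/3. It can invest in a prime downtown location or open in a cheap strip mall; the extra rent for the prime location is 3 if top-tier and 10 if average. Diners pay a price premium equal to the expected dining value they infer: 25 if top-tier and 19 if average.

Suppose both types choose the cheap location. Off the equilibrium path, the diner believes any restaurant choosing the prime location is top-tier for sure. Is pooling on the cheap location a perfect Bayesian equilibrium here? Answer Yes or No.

On path, the diner holds the prior and pays 2/3·25 + 1/3·19 = 23. Off path (the prime location), believing top-tier, it pays 25.
top-tier: the cheap location nets 23; the prime location nets 25 − 3 = 22. top-tier stays.
average: the cheap location nets 23; the prime location nets 25 − 10 = 15. average stays.
No type deviates, so pooling is sustained.

Yes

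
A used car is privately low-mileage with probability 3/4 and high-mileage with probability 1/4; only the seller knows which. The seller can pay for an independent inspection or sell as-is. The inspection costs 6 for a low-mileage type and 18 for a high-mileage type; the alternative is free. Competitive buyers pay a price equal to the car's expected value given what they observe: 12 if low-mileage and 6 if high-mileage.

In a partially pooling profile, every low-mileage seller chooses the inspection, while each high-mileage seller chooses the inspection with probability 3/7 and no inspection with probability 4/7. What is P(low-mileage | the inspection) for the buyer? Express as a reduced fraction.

P(the inspection) = (3/4)·1 + (1/4)·(3/7) = 6/7.
By Bayes' rule, P(low-mileage | the inspection) = (3/4) / (6/7) = 7/8.

7/8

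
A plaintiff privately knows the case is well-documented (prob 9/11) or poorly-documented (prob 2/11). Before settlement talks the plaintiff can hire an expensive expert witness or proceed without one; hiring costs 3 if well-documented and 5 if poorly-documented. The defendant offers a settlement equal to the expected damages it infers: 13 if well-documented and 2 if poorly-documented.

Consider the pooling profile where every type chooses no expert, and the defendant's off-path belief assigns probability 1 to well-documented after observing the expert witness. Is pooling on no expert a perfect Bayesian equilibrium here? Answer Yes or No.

Yes

On path, the defendant holds the prior and pays 9/11·13 + 2/11·2 = 11. Off path (the expert witness), believing well-documented, it pays 13.
well-documented: no expert nets 11; the expert witness nets 13 − 3 = 10. well-documented stays.
poorly-documented: no expert nets 11; the expert witness nets 13 − 5 = 8. poorly-documented stays.
No type deviates, so pooling is sustained.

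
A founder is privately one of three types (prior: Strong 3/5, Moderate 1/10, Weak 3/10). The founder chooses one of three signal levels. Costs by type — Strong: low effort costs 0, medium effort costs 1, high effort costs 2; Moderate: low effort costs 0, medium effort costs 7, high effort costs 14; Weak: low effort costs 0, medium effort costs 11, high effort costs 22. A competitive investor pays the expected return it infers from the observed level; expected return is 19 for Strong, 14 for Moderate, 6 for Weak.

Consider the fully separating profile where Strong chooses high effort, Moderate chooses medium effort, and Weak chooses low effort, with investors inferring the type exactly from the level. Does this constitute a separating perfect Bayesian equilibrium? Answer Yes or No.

Yes

Separating valuations: high effort → 19, medium effort → 14, low effort → 6.
Strong (assigned high effort): low effort: 6 − 0 = 6; medium effort: 14 − 1 = 13; high effort: 19 − 2 = 17. Strong stays.
Moderate (assigned medium effort): low effort: 6 − 0 = 6; medium effort: 14 − 7 = 7; high effort: 19 − 14 = 5. Moderate stays.
Weak (assigned low effort): low effort: 6 − 0 = 6; medium effort: 14 − 11 = 3; high effort: 19 − 22 = -3. Weak stays.
Every type prefers its assigned level; separation holds.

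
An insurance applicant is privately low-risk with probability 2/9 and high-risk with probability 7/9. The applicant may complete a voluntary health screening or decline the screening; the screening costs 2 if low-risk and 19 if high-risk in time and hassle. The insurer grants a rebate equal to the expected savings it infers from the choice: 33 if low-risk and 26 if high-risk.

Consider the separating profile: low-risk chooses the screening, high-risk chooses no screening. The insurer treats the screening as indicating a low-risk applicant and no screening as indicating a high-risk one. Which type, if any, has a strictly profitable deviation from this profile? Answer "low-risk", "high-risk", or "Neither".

Neither

The screening pays 33; no screening pays 26.
low-risk: assigned the screening, nets 33 − 2 = 31; deviating to no screening nets 26.
high-risk: assigned no screening, nets 26; deviating to the screening nets 33 − 19 = 14.
Both types strictly prefer their assigned action; no profitable deviation.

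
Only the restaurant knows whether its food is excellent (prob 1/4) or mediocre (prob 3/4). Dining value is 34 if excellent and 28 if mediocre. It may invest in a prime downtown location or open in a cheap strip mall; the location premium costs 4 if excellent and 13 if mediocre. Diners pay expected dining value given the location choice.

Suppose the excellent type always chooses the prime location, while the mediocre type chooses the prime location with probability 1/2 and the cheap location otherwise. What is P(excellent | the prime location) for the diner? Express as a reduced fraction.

P(the prime location) = (1/4)·1 + (3/4)·(1/2) = 5/8.
By Bayes' rule, P(excellent | the prime location) = (1/4) / (5/8) = 2/5.

2/5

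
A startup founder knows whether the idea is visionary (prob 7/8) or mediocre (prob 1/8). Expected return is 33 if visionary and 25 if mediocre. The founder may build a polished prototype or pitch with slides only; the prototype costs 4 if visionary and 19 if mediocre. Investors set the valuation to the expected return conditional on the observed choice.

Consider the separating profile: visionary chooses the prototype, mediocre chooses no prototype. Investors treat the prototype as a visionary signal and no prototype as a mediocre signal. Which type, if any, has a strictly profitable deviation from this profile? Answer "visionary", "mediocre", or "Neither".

The prototype pays 33; no prototype pays 25.
visionary: assigned the prototype, nets 33 − 4 = 29; deviating to no prototype nets 25.
mediocre: assigned no prototype, nets 25; deviating to the prototype nets 33 − 19 = 14.
Both types strictly prefer their assigned action; no profitable deviation.

Neither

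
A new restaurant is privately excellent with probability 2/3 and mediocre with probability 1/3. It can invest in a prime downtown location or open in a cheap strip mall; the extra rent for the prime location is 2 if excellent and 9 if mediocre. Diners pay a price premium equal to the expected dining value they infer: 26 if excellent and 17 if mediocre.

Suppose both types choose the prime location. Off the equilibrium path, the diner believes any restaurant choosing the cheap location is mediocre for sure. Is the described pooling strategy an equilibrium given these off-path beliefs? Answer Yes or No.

No

On path, the diner holds the prior and pays 2/3·26 + 1/3·17 = 23. Off path (the cheap location), believing mediocre, it pays 17.
excellent: the prime location nets 23 − 2 = 21; the cheap location nets 17. excellent stays.
mediocre: the prime location nets 23 − 9 = 14; the cheap location nets 17. mediocre would deviate.
A type deviates, so pooling fails.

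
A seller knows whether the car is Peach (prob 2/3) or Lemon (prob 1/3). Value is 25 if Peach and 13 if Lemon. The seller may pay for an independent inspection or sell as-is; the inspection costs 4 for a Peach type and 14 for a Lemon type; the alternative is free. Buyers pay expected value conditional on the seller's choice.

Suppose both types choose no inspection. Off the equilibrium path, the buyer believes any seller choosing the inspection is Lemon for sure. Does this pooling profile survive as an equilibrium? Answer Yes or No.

On path, the buyer holds the prior and pays 2/3·25 + 1/3·13 = 21. Off path (the inspection), believing Lemon, it pays 13.
Peach: no inspection nets 21; the inspection nets 13 − 4 = 9. Peach stays.
Lemon: no inspection nets 21; the inspection nets 13 − 14 = -1. Lemon stays.
No type deviates, so pooling is sustained.

Yes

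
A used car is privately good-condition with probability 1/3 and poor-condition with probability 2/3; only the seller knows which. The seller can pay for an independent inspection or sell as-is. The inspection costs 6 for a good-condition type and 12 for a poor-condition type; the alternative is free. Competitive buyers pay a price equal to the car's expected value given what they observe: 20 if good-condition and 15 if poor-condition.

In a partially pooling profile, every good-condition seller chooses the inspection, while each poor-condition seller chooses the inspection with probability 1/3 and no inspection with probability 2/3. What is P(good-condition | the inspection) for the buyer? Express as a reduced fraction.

P(the inspection) = (1/3)·1 + (2/3)·(1/3) = 5/9.
By Bayes' rule, P(good-condition | the inspection) = (1/3) / (5/9) = 3/5.

3/5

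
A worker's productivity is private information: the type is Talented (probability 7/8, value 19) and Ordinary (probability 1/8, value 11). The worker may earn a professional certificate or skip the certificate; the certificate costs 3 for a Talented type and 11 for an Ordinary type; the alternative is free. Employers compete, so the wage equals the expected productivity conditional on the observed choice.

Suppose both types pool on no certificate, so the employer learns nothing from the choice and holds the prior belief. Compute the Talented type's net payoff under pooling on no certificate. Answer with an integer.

18

Pooled wage = 7/8·19 + 1/8·11 = 18.
Talented pays no cost for no certificate, so net payoff = 18.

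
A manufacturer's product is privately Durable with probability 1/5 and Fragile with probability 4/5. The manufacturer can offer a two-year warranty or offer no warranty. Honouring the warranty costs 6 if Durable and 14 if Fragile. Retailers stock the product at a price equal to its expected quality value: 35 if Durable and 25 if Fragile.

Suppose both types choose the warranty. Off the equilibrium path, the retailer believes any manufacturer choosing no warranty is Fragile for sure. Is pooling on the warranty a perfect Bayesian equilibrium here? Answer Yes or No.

On path, the retailer holds the prior and pays 1/5·35 + 4/5·25 = 27. Off path (no warranty), believing Fragile, it pays 25.
Durable: the warranty nets 27 − 6 = 21; no warranty nets 25. Durable would deviate.
Fragile: the warranty nets 27 − 14 = 13; no warranty nets 25. Fragile would deviate.
A type deviates, so pooling fails.

No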